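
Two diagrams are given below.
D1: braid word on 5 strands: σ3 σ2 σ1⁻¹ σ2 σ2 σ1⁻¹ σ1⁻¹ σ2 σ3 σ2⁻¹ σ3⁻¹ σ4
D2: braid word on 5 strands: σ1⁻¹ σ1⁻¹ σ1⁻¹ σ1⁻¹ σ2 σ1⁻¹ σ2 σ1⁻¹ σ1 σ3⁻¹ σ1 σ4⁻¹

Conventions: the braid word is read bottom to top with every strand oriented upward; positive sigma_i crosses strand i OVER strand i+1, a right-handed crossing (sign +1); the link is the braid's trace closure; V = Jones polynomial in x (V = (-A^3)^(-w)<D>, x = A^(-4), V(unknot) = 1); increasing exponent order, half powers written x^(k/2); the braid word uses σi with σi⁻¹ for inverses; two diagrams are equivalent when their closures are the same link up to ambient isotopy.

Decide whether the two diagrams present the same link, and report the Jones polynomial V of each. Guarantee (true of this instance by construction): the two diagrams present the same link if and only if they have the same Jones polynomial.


equivalent: no
D1 (bracket -A^-6 + 2A^-2 - 2A^2 + 3A^6 - 2A^10 + 2A^14 - A^18; 12 crossings at w = +2): V = -x^-3 + 2x^-2 - 2x^-1 + 3 - 2x + 2x^2 - x^3
D2 (bracket A^-16 - A^-12 + 2A^-8 - 2A^-4 + 2 - 2A^4 + A^8; 12 crossings at w = -4): V = x^-5 - 2x^-4 + 2x^-3 - 2x^-2 + 2x^-1 - 1 + x
key observation: 2 values of V(x) split the 2 diagrams


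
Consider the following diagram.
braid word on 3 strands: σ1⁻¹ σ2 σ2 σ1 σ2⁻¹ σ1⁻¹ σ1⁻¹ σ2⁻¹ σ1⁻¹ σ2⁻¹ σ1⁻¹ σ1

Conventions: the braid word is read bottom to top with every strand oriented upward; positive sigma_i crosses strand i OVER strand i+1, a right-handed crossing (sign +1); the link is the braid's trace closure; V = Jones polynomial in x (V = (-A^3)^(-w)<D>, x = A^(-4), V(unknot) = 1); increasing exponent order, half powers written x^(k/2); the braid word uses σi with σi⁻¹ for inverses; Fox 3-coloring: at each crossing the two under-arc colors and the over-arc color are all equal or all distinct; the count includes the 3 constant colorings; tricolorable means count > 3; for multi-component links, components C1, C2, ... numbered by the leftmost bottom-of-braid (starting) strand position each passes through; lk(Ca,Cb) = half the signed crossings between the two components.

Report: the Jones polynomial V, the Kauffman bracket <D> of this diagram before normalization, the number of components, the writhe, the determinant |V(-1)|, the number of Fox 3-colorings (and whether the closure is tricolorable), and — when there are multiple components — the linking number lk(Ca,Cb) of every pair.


V = -x^-6 + x^-5 - x^-4 + 2x^-3 - x^-2 + x^-1
<D> = A^-8 - A^-4 + 2 - A^4 + A^8 - A^12 (w = -4)
1 component over 12 crossings, w = -4
3 Fox colorings among 3^12, |V(-1)| = 7: not tricolorable
why: |V(-1)| = 7: so not tricolorable, since 3 does not divide 7


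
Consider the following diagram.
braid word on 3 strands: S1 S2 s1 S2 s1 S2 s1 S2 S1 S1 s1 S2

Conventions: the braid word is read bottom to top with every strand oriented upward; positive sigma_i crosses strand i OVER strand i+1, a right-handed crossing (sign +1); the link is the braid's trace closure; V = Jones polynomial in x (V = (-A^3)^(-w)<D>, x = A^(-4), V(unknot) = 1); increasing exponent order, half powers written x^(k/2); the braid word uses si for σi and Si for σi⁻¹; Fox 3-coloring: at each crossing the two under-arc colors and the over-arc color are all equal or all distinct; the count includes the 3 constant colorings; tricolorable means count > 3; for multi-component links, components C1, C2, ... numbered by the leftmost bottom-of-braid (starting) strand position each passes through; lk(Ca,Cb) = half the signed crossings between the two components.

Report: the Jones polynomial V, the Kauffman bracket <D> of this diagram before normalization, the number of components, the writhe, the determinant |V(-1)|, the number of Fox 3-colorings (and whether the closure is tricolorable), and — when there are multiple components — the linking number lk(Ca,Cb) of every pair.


V = x^-7 - 2x^-6 + 2x^-5 - 3x^-4 + 3x^-3 - 2x^-2 + 2x^-1
<D> = 2A^-8 - 2A^-4 + 3 - 3A^4 + 2A^8 - 2A^12 + A^16 (w = -4)
1 component over 12 crossings, w = -4
9 Fox colorings among 3^12, |V(-1)| = 15: tricolorable
why: |V(-1)| = 15: so tricolorable, since 3 divides 15


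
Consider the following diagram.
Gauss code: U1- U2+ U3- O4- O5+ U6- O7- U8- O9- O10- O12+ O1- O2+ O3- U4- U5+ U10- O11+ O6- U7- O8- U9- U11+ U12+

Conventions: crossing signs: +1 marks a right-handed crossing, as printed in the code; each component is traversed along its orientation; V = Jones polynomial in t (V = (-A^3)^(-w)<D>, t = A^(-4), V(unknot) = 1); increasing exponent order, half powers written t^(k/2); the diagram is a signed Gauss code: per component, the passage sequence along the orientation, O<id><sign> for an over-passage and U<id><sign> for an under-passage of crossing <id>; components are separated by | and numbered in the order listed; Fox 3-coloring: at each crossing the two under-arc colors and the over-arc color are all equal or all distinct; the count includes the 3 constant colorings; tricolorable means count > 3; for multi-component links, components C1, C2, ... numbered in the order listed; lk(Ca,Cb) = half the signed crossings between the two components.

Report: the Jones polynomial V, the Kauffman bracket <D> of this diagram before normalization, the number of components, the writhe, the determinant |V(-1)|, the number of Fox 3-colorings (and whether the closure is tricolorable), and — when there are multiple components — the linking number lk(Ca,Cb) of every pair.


V = -t^-4 + t^-3 + t^-1
<D> = A^-8 + 1 - A^4 (w = -4)
1 component over 12 crossings, w = -4
9 Fox colorings among 3^12, |V(-1)| = 3: tricolorable
why: V spans 3 powers of t: at least 3 crossings in any diagram


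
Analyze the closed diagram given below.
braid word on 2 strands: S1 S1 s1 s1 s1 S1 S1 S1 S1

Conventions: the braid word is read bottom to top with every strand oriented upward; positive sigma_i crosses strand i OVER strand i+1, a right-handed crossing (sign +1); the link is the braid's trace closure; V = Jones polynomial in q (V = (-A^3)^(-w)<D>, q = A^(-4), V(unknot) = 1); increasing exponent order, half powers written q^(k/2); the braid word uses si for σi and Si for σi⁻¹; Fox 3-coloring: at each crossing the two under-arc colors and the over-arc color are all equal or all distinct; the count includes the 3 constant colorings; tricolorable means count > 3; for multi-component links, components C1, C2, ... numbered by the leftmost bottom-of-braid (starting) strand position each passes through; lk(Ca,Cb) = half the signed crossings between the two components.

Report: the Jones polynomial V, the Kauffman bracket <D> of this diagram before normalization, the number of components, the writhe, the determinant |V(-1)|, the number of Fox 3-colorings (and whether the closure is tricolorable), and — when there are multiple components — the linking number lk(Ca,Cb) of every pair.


Jones polynomial: V(q) = -q^-4 + q^-3 + q^-1
<D> = -A^-5 - A^3 + A^7; writhe -3
components 1, writhe -3 (9 crossings)
3-colorings: 9 of 3^9, det 3 — tricolorable
note: V spans 3 powers of q: at least 3 crossings in any diagram


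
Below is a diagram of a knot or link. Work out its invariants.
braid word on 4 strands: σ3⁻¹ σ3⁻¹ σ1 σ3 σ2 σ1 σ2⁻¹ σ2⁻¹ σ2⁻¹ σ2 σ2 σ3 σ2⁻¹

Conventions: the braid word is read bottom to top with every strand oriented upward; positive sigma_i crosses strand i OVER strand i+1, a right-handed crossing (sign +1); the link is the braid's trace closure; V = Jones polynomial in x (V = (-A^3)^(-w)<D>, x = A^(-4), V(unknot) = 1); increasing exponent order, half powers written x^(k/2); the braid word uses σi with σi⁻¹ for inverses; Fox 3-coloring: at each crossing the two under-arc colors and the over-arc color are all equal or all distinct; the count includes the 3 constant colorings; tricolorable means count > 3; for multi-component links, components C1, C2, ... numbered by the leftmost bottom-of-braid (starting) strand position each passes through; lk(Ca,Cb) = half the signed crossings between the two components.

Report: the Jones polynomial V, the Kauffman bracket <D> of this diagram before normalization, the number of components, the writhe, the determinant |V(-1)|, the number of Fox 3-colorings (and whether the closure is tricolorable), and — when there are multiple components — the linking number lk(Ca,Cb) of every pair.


Jones polynomial: V(x) = 1
<D> = -A^3; writhe +1
components 1, writhe +1 (13 crossings)
3-colorings: 3 of 3^13, det 1 — not tricolorable
note: |V(-1)| = 1: so not tricolorable, since 3 does not divide 1


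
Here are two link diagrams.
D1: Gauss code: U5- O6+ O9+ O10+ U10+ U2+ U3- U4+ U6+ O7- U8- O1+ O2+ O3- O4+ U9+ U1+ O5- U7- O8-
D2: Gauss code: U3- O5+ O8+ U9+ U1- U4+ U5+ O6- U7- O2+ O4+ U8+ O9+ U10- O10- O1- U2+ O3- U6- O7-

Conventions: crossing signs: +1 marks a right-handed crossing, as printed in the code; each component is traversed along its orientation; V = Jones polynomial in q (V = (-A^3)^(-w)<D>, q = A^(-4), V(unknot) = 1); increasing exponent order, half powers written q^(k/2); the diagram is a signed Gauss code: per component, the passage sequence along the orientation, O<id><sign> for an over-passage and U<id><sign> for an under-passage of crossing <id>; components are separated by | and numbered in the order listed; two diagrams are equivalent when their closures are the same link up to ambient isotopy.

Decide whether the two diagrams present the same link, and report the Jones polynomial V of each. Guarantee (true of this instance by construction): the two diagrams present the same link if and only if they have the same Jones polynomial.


equivalent: yes
D1 (bracket -A^-6 + 2A^-2 - 2A^2 + 3A^6 - 2A^10 + 2A^14 - A^18; 10 crossings at w = +2): V = -q^-3 + 2q^-2 - 2q^-1 + 3 - 2q + 2q^2 - q^3
V(D2) = -q^-3 + 2q^-2 - 2q^-1 + 3 - 2q + 2q^2 - q^3  (w 0, c 10, <D> = -A^-12 + 2A^-8 - 2A^-4 + 3 - 2A^4 + 2A^8 - A^12)
key observation: from 10 to 10 crossings by R-moves: one link, two diagrams


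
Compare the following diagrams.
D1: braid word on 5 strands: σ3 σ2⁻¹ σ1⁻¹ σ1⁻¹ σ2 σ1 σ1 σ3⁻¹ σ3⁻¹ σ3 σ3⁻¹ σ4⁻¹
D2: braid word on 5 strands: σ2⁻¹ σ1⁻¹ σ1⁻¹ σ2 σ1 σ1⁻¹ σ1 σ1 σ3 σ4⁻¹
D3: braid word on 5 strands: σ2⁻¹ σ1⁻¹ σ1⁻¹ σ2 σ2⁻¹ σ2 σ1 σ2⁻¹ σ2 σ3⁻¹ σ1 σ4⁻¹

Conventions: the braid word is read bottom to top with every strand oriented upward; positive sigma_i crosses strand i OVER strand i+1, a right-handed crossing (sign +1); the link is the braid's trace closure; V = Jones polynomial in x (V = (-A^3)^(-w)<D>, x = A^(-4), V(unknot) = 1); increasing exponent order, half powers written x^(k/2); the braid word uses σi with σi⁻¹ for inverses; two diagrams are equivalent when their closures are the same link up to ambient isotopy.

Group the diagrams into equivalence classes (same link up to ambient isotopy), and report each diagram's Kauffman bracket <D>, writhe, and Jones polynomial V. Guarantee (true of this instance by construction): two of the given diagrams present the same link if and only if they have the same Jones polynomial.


classes: {D1, D2, D3}
V(D1) = x^-2 + 2 + x^2  [12 crossings, <D> = A^-14 + 2A^-6 + A^2, w = -2]
V(D2) = x^-2 + 2 + x^2  [10 crossings, <D> = A^-8 + 2 + A^8, w = 0]
V(D3) = x^-2 + 2 + x^2  (w -2, c 12, <D> = A^-14 + 2A^-6 + A^2)
insight: all 3 diagrams share one V(x), hence one class


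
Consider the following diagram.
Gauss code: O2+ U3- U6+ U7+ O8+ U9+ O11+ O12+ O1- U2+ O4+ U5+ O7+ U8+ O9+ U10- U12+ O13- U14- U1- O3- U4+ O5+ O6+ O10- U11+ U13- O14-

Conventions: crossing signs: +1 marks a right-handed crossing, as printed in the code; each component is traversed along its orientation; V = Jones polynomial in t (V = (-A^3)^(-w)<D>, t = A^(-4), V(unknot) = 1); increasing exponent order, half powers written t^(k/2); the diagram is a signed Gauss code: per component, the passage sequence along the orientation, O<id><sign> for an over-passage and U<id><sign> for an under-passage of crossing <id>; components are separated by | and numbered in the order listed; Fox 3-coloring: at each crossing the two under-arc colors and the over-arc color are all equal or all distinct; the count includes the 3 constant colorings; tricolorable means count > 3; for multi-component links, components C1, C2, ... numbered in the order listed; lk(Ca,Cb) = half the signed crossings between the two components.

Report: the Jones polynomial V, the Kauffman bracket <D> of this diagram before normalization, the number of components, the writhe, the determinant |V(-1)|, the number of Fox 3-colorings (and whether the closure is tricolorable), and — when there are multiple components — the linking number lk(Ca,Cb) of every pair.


V = -1 + 3t - 4t^2 + 6t^3 - 5t^4 + 5t^5 - 4t^6 + 2t^7 - t^8
<D> = -A^-20 + 2A^-16 - 4A^-12 + 5A^-8 - 5A^-4 + 6 - 4A^4 + 3A^8 - A^12 (w = +4)
1 component over 14 crossings, w = +4
3 Fox colorings among 3^14, |V(-1)| = 31: not tricolorable
why: w = +4 shifts under R1 moves; the (-A^3)^(-4) factor cancels that in V


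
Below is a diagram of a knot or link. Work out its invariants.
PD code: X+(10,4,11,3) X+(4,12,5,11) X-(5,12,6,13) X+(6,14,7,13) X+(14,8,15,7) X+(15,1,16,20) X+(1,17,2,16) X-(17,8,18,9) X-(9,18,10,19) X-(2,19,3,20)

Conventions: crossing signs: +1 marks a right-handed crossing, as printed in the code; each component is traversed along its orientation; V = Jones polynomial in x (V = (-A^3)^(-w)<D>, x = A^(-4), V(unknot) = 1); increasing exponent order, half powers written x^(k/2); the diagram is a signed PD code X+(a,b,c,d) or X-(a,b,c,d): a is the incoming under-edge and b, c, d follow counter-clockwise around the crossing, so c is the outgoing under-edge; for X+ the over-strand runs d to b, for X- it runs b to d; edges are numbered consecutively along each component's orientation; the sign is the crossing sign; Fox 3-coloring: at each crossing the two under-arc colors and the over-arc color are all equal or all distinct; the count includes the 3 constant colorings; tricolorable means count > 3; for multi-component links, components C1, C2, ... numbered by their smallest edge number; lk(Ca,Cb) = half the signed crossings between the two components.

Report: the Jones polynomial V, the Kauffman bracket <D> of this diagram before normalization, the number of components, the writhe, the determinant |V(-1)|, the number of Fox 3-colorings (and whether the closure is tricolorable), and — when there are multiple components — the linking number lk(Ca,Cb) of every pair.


Jones polynomial: V(x) = x^-1 - 1 + 2x - 2x^2 + 2x^3 - 2x^4 + x^5
<D> = A^-14 - 2A^-10 + 2A^-6 - 2A^-2 + 2A^2 - A^6 + A^10; writhe +2
components 1, writhe +2 (10 crossings)
3-colorings: 3 of 3^10, det 11 — not tricolorable
note: |V(-1)| = 11: so not tricolorable, since 3 does not divide 11


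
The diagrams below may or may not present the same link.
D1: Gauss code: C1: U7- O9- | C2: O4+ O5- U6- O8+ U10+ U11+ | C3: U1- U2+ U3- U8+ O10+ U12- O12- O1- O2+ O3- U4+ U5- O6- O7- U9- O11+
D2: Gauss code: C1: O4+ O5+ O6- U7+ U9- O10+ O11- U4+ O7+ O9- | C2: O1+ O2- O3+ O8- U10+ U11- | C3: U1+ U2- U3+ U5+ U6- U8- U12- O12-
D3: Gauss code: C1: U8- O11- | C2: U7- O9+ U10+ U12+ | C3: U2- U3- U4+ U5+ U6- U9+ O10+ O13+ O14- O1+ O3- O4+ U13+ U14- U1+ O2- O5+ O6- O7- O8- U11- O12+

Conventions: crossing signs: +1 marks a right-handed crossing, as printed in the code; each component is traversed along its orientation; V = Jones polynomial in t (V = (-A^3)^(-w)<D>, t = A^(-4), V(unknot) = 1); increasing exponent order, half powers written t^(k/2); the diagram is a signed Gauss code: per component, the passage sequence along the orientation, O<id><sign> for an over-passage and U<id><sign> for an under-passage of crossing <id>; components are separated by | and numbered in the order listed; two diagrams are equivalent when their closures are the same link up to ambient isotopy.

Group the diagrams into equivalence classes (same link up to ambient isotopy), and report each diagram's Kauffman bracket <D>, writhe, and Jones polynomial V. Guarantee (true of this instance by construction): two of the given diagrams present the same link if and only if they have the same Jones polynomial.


grouping into links: {D1, D3} | {D2}
V(D1) = t^-2 + 2 + t^2  (w -2, c 12, <D> = A^-14 + 2A^-6 + A^2)
V(D2) = t^-1 + 2 + t  (w 0, c 12, <D> = A^-4 + 2 + A^4)
V(D3) = t^-2 + 2 + t^2  (w 0, c 14, <D> = A^-8 + 2 + A^8)
key observation: 2 values of V(t) split the 3 diagrams


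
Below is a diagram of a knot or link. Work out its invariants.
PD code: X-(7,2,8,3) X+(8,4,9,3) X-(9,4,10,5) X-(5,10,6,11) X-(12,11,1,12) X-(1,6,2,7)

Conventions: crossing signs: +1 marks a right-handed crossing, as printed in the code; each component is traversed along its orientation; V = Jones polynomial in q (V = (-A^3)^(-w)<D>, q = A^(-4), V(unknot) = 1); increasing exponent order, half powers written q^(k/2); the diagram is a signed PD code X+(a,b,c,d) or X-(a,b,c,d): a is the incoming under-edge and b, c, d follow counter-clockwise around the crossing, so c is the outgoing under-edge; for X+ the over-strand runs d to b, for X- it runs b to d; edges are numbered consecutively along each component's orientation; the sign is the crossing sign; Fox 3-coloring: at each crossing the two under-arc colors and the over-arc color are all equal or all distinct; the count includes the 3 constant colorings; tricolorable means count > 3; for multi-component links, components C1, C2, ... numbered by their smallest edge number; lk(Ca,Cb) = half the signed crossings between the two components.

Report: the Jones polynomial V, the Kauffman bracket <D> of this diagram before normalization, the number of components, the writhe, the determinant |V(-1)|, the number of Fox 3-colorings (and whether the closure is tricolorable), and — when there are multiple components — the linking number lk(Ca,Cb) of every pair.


V(q) = -q^-4 + q^-3 + q^-1
bracket: A^-8 + 1 - A^4, w = -4
1 component, writhe -4, over 6 crossings
det 3, colorings 9 of 3^6 — tricolorable
observation: w = -4 (over 6 crossings) is diagram-only; (-A^3)^(4) removes it from V


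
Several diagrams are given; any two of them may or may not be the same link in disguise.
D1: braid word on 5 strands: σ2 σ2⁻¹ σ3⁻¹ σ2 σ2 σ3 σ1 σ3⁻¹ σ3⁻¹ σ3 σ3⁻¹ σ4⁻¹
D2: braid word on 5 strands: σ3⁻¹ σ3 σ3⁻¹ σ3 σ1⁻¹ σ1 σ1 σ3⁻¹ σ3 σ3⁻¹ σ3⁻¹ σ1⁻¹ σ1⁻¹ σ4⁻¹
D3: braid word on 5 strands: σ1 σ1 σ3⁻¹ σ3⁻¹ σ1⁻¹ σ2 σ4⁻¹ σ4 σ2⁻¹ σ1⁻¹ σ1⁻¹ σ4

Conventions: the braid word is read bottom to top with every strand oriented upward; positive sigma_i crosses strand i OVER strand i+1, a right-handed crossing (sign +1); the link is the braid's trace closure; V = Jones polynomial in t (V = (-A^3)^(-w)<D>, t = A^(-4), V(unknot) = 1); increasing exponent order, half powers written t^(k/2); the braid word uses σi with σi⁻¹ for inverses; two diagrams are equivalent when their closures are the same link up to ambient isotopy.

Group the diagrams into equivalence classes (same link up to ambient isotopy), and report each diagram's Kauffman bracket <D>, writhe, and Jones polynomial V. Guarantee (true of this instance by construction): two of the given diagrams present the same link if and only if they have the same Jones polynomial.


equivalence classes: {D1} | {D2, D3}
D1 (bracket A^-8 + 2 + A^8; 12 crossings at w = 0): V = t^-2 + 2 + t^2
V(D2) = t^-3 + t^-2 + t^-1 + 1  (w -4, c 14, <D> = A^-12 + A^-8 + A^-4 + 1)
V(D3) = t^-3 + t^-2 + t^-1 + 1  [12 crossings, <D> = A^-6 + A^-2 + A^2 + A^6, w = -2]
key observation: V(t) takes 2 values over 3 diagrams, fixing the grouping


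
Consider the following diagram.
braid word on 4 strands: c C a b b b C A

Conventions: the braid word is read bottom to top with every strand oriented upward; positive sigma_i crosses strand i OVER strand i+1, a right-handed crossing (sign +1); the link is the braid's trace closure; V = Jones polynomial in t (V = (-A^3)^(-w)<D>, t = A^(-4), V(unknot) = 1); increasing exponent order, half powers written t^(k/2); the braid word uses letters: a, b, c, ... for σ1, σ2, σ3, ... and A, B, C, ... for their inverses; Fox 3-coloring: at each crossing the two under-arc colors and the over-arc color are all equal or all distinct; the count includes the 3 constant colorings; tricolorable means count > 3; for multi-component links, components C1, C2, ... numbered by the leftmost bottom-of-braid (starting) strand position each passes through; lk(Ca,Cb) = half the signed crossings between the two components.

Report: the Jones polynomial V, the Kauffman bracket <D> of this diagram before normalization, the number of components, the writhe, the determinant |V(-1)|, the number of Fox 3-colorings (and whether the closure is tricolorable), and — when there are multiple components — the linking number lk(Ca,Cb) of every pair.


V = -t^(1/2) - t^(3/2) - t^(5/2) + t^(9/2)
<D> = A^-12 - A^-4 - 1 - A^4 (w = +2)
2 components over 8 crossings, w = +2
lk(C1,C2): 0
27 Fox colorings among 3^8, |V(-1)| = 0: tricolorable
why: the span of V is 4, within the link bound 8 + 2 - 1


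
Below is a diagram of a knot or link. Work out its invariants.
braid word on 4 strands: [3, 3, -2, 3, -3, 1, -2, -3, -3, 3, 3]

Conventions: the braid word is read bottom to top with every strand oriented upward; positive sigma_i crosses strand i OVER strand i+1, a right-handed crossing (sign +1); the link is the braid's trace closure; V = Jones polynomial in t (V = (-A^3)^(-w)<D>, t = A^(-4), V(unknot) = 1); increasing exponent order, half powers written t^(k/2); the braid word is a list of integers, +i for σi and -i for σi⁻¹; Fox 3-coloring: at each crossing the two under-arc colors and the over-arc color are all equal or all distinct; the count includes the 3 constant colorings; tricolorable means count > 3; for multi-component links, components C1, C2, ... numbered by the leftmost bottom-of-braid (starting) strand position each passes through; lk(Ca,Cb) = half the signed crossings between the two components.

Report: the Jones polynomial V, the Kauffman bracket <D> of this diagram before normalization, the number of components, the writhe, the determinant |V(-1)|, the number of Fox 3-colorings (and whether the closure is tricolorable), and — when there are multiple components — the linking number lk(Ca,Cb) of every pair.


V = t^-2 + 2 + t^2
<D> = -A^-5 - 2A^3 - A^11 (w = +1)
3 components over 11 crossings, w = +1
lk(C1,C2): -1
lk(C1,C3) = +1
linking number lk(C2,C3) = 0
3 Fox colorings among 3^11, |V(-1)| = 4: not tricolorable
why: palindromic: swapping t for 1/t fixes V


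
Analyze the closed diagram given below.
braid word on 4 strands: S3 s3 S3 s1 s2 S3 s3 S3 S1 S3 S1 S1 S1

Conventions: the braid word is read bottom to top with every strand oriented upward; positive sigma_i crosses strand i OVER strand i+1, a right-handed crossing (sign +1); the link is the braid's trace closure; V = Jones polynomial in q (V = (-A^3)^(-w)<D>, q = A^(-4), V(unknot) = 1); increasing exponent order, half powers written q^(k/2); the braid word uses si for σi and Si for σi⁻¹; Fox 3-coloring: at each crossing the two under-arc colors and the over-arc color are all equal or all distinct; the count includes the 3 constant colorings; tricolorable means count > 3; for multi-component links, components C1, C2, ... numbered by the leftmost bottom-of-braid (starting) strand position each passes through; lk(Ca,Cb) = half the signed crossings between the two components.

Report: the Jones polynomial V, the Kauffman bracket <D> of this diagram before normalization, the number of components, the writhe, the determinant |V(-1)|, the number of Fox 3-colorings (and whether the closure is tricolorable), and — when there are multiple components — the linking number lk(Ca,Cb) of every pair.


V = q^-8 - 2q^-7 + q^-6 - 2q^-5 + 2q^-4 + q^-2
<D> = -A^-7 - 2A + 2A^5 - A^9 + 2A^13 - A^17 (w = -5)
1 component over 13 crossings, w = -5
27 Fox colorings among 3^13, |V(-1)| = 9: tricolorable
why: w = -5 (over 13 crossings) is diagram-only; (-A^3)^(5) removes it from V


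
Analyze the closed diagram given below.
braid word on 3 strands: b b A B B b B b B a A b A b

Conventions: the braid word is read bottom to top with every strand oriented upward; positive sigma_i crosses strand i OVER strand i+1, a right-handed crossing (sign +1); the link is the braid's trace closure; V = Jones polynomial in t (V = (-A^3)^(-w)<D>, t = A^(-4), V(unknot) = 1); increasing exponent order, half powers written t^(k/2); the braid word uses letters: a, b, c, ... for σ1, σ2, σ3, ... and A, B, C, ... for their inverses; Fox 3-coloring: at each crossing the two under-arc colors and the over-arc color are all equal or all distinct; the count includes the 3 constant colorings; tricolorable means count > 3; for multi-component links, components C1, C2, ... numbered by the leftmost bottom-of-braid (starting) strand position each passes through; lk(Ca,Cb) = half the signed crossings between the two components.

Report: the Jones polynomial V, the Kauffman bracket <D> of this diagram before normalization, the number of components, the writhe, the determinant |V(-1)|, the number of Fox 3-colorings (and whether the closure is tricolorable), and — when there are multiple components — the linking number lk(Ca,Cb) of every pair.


V = 1
<D> = 1 (w = 0)
1 component over 14 crossings, w = 0
3 Fox colorings among 3^14, |V(-1)| = 1: not tricolorable
why: det 1 = |V(-1)|; not divisible by 3, so not tricolorable


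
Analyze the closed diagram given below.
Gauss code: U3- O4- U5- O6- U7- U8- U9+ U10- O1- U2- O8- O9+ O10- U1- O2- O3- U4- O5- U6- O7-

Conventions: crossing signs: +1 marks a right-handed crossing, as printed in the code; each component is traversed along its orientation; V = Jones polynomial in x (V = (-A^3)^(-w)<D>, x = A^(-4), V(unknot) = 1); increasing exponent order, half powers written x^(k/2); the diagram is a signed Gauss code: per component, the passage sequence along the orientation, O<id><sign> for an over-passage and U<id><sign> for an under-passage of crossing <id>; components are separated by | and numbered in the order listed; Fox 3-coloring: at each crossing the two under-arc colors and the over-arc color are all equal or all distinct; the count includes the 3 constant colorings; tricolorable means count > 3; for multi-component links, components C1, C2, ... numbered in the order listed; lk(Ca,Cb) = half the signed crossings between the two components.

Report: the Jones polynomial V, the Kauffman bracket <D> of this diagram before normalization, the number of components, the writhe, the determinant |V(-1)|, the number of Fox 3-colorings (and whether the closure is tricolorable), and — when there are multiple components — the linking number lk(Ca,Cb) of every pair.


Jones polynomial: V(x) = x^-11 - 2x^-10 + 2x^-9 - 3x^-8 + 2x^-7 - 2x^-6 + 2x^-5 + x^-3
<D> = A^-12 + 2A^-4 - 2 + 2A^4 - 3A^8 + 2A^12 - 2A^16 + A^20; writhe -8
components 1, writhe -8 (10 crossings)
3-colorings: 9 of 3^10, det 15 — tricolorable
note: det 15 = |V(-1)|; divisible by 3, so tricolorable


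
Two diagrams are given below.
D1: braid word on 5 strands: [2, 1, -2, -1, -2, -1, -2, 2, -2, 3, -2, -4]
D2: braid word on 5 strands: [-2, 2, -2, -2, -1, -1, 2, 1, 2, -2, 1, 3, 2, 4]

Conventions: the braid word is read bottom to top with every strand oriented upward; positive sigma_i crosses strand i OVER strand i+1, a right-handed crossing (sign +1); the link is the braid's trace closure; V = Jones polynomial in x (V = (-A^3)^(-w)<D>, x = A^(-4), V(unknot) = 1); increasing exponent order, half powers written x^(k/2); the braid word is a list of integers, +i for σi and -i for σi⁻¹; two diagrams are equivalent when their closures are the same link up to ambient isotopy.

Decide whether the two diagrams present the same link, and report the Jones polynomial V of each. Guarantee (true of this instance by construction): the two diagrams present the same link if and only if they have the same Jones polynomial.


equivalent: no
D1 (bracket A^-8 + 2 + A^8; 12 crossings at w = -4): V = x^-5 + 2x^-3 + x^-1
V(D2) = x^-2 + 2 + x^2  (w +2, c 14, <D> = A^-2 + 2A^6 + A^14)
key observation: 2 values of V(x) split the 2 diagrams


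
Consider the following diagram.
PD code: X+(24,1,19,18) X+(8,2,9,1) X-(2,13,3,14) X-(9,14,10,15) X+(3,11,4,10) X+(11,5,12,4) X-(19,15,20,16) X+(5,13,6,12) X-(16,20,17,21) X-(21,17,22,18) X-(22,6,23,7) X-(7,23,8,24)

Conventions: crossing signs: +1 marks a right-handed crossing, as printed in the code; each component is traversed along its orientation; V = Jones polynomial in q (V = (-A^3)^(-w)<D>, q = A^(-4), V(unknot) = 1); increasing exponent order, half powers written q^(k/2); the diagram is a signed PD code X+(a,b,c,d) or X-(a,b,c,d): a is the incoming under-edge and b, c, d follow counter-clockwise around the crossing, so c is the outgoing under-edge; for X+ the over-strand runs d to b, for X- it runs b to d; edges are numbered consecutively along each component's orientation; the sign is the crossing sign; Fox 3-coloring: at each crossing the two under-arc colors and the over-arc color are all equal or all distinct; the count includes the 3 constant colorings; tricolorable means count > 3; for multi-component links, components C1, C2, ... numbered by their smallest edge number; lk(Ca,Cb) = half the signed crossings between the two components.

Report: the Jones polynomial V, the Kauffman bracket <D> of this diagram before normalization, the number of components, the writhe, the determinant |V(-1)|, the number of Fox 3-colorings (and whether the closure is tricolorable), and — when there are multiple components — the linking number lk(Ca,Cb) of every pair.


V = -q^(-9/2) + 2q^(-7/2) - 4q^(-5/2) + 3q^(-3/2) - 4q^(-1/2) + 3q^(1/2) - 2q^(3/2) + q^(5/2)
<D> = A^-16 - 2A^-12 + 3A^-8 - 4A^-4 + 3 - 4A^4 + 2A^8 - A^12 (w = -2)
2 components over 12 crossings, w = -2
lk(C1,C2): -2
3 Fox colorings among 3^12, |V(-1)| = 20: not tricolorable
why: w = -2 shifts under R1 moves; the (-A^3)^(2) factor cancels that in V


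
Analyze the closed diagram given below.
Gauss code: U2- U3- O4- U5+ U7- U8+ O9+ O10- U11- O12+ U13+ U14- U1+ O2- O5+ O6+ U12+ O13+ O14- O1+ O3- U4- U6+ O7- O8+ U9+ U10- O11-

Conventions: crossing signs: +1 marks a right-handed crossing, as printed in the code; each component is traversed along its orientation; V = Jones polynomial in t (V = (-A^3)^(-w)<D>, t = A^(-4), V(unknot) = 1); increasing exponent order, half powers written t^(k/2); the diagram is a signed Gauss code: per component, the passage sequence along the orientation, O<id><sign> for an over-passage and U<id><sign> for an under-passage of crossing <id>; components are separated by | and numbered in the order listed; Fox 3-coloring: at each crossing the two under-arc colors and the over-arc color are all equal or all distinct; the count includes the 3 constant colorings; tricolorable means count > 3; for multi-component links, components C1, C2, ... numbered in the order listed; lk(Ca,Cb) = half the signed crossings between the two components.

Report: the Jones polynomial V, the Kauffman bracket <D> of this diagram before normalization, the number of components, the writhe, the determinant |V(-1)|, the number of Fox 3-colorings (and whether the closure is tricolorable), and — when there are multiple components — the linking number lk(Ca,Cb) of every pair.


V(t) = -t^-3 + t^-2 - t^-1 + 3 - t + t^2 - t^3
bracket: -A^-12 + A^-8 - A^-4 + 3 - A^4 + A^8 - A^12, w = 0
1 component, writhe 0, over 14 crossings
det 9, colorings 27 of 3^14 — tricolorable
observation: V spans 6 powers of t: at least 6 crossings in any diagram


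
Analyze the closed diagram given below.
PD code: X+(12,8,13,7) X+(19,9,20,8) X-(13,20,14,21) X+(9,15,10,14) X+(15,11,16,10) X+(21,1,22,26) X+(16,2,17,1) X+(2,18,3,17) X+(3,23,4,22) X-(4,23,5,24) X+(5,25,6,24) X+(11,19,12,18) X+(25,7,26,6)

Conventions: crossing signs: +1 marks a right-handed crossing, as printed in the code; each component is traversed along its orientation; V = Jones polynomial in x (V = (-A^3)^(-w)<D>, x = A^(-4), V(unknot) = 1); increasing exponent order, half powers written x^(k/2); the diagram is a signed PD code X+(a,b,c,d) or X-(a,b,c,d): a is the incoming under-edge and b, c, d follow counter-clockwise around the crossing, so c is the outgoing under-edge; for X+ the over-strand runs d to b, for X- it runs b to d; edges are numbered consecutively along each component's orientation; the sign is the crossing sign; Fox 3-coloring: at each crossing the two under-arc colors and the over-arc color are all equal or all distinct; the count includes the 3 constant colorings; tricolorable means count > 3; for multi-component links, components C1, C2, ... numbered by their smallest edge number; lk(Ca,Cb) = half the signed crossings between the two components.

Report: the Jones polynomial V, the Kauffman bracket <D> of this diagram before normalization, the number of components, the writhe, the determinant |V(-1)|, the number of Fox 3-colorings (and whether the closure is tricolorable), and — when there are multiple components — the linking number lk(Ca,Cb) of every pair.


Jones polynomial: V(x) = x^3 + 2x^5 - 2x^6 + 2x^7 - 3x^8 + 2x^9 - 2x^10 + x^11
<D> = -A^-17 + 2A^-13 - 2A^-9 + 3A^-5 - 2A^-1 + 2A^3 - 2A^7 - A^15; writhe +9
components 1, writhe +9 (13 crossings)
3-colorings: 9 of 3^13, det 15 — tricolorable
note: |V(-1)| = 15: so tricolorable, since 3 divides 15


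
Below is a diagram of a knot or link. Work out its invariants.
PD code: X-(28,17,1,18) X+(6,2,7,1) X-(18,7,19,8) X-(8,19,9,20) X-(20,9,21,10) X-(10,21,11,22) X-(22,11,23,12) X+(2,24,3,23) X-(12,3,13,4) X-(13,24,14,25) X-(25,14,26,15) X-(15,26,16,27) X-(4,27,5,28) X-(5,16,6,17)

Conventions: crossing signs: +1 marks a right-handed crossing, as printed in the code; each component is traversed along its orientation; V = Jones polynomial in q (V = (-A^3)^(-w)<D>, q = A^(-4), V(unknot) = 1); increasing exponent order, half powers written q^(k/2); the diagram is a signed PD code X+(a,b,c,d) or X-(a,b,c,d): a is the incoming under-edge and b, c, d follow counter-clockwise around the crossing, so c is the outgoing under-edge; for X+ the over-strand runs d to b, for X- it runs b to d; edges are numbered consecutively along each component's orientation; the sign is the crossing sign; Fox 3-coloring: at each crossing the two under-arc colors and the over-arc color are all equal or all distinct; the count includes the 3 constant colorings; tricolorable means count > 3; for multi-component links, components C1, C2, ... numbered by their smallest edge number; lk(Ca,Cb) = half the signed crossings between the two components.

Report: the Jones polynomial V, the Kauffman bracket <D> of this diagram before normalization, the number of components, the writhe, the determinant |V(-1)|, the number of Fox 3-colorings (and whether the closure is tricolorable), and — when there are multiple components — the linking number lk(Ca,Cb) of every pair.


V(q) = -q^-15 + 2q^-14 - 4q^-13 + 5q^-12 - 6q^-11 + 7q^-10 - 6q^-9 + 5q^-8 - 4q^-7 + 3q^-6 - q^-5 + q^-4
bracket: A^-14 - A^-10 + 3A^-6 - 4A^-2 + 5A^2 - 6A^6 + 7A^10 - 6A^14 + 5A^18 - 4A^22 + 2A^26 - A^30, w = -10
1 component, writhe -10, over 14 crossings
det 45, colorings 9 of 3^14 — tricolorable
observation: w = -10 shifts under R1 moves; the (-A^3)^(10) factor cancels that in V


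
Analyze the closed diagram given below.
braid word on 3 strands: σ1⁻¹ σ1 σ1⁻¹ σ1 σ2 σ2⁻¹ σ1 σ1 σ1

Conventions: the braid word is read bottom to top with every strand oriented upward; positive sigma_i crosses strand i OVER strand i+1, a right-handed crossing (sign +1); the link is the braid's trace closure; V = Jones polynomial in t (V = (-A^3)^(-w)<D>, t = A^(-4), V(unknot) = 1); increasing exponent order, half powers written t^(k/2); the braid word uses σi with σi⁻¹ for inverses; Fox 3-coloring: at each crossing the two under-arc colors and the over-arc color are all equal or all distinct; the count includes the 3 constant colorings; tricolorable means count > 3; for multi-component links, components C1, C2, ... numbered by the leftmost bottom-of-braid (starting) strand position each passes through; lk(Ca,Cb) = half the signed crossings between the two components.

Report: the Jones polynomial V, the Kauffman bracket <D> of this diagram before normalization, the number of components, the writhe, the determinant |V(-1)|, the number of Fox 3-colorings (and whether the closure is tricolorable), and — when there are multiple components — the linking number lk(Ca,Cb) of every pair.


Jones polynomial: V(t) = -t^(1/2) - t^(3/2) - t^(5/2) + t^(9/2)
<D> = -A^-9 + A^-1 + A^3 + A^7; writhe +3
components 2, writhe +3 (9 crossings)
linking number lk(C1,C2) = 0
3-colorings: 27 of 3^9, det 0 — tricolorable
note: every pair of the 2 components has lk = 0


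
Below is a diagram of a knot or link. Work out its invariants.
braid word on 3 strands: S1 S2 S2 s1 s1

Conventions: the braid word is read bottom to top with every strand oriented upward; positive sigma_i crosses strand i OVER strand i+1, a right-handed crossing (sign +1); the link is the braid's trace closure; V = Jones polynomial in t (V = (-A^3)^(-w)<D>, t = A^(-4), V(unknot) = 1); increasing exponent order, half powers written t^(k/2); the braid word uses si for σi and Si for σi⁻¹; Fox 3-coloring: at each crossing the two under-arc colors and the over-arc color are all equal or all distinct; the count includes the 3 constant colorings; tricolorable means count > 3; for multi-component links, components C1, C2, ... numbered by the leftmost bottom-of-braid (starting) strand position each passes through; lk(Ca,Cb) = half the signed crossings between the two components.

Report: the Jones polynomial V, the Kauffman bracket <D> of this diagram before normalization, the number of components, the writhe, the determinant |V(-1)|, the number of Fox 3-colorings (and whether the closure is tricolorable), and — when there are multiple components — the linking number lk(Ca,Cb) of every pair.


V(t) = -t^(-5/2) - t^(-1/2)
bracket: A^-1 + A^7, w = -1
2 components, writhe -1, over 5 crossings
lk(C1,C2) = -1
det 2, colorings 3 of 3^5 — not tricolorable
observation: the 1 component pair carries total linking -1


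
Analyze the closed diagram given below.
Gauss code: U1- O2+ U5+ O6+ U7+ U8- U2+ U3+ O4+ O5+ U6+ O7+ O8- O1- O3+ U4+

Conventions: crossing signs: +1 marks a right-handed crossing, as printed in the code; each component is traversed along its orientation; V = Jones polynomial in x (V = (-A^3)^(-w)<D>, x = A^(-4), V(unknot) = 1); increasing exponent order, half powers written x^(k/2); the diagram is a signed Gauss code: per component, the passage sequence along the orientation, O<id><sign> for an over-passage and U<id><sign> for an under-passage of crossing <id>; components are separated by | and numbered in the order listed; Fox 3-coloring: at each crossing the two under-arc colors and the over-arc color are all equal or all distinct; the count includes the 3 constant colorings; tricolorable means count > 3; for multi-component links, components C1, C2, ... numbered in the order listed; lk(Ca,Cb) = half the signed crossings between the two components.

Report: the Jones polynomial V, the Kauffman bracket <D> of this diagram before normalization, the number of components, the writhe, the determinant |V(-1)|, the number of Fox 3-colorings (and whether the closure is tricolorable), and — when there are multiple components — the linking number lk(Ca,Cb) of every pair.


Jones polynomial: V(x) = x - x^2 + 2x^3 - x^4 + x^5 - x^6
<D> = -A^-12 + A^-8 - A^-4 + 2 - A^4 + A^8; writhe +4
components 1, writhe +4 (8 crossings)
3-colorings: 3 of 3^8, det 7 — not tricolorable
note: w = +4 shifts under R1 moves; the (-A^3)^(-4) factor cancels that in V


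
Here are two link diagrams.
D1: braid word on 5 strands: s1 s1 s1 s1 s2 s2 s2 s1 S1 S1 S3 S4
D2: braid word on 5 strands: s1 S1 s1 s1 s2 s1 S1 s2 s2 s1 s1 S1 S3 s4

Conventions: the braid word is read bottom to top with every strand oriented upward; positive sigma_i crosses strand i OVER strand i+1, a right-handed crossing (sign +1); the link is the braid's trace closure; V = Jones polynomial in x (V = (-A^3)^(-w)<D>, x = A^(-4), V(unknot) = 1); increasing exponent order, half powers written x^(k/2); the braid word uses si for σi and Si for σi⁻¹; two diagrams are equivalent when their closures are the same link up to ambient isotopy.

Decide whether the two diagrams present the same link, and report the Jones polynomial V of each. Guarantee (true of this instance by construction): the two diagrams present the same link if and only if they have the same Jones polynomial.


equivalent: yes
D1 (bracket A^-20 - 2A^-16 + A^-12 - 2A^-8 + 2A^-4 + A^4; 12 crossings at w = +4): V = x^2 + 2x^4 - 2x^5 + x^6 - 2x^7 + x^8
V(D2) = x^2 + 2x^4 - 2x^5 + x^6 - 2x^7 + x^8  [14 crossings, <D> = A^-14 - 2A^-10 + A^-6 - 2A^-2 + 2A^2 + A^10, w = +6]
observation: one V(x) for all 2 diagrams — one class (guaranteed)
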